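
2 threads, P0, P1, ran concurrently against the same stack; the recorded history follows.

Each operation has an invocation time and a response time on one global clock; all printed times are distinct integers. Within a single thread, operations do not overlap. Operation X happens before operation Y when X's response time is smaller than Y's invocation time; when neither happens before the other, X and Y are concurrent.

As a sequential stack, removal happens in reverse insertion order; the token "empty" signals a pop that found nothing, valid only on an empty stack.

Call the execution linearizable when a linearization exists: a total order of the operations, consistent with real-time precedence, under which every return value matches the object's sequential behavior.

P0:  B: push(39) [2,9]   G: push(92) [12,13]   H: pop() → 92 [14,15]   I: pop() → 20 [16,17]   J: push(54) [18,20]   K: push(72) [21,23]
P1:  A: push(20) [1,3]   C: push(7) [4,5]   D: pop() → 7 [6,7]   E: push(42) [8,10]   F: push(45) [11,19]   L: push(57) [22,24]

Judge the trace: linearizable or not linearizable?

not linearizable

prefix check: 1..16 passes, 1..17 fails once I's time-17 response joins
real-time-consistent orders of the 8 completed operations: 5 — all fail the stack replay
no completion choice of the 1 pending operation (F) rescues it — every subset was tried
one such order, A, B, C, D, E, G, H, I (pending dropped), breaks at step 8 where I pop() → 20 is illegal
one such order, A, C, B, D, E, G, H, I (pending dropped), breaks at step 4 where D pop() → 7 is illegal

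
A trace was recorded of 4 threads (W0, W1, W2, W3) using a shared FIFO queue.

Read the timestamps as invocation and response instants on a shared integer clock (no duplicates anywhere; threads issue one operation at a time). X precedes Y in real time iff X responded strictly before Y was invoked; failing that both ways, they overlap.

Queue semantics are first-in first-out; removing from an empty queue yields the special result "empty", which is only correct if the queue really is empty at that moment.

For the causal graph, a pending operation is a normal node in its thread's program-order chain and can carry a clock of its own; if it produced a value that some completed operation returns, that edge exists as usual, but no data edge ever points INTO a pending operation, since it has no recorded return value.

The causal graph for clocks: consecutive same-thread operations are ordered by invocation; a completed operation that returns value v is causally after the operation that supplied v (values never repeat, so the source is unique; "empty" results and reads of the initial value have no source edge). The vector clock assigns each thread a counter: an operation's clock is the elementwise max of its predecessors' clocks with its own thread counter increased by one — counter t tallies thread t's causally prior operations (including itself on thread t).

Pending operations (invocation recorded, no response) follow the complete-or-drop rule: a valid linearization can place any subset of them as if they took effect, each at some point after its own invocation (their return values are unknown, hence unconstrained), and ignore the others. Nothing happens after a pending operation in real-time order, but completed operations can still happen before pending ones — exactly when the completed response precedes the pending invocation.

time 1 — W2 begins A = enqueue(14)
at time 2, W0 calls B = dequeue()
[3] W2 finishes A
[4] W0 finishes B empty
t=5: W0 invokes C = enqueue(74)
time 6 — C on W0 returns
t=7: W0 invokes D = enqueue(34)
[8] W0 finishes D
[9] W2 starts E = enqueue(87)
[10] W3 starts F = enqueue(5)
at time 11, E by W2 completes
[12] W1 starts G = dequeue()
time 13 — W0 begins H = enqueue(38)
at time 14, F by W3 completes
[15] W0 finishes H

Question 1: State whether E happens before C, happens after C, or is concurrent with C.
after

E spans [9,11], C spans [5,6]
resp(C)=6 < inv(E)=9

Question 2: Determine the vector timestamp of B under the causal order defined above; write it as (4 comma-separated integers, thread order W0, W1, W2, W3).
(1, 0, 0, 0)

no predecessors for F (invoked 10): W3 increments from zero → (0, 0, 0, 1)
no predecessors for A (invoked 1): W2 increments from zero → (0, 0, 1, 0)
no predecessors for G (invoked 12): W1 increments from zero → (0, 1, 0, 0)
no predecessors for B (invoked 2): W0 increments from zero → (1, 0, 0, 0)
invoked at 9, E merges VC(A)=(0, 0, 1, 0) and bumps W2's slot → (0, 0, 2, 0)
invoked at 5, C merges VC(B)=(1, 0, 0, 0) and bumps W0's slot → (2, 0, 0, 0)
invoked at 7, D merges VC(C)=(2, 0, 0, 0) and bumps W0's slot → (3, 0, 0, 0)
invoked at 13, H merges VC(D)=(3, 0, 0, 0) and bumps W0's slot → (4, 0, 0, 0)
target: VC(B) = (1, 0, 0, 0)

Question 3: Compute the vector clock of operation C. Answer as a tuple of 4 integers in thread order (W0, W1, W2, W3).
(2, 0, 0, 0)

F (invocation 10): nothing precedes it; W3's component alone gives (0, 0, 0, 1)
A (invocation 1): nothing precedes it; W2's component alone gives (0, 0, 1, 0)
G (invocation 12): nothing precedes it; W1's component alone gives (0, 1, 0, 0)
B (invocation 2): nothing precedes it; W0's component alone gives (1, 0, 0, 0)
VC(E, invoked at 9): max of VC(A)=(0, 0, 1, 0), then +1 on thread W2 → (0, 0, 2, 0)
VC(C, invoked at 5): max of VC(B)=(1, 0, 0, 0), then +1 on thread W0 → (2, 0, 0, 0)
VC(D, invoked at 7): max of VC(C)=(2, 0, 0, 0), then +1 on thread W0 → (3, 0, 0, 0)
VC(H, invoked at 13): max of VC(D)=(3, 0, 0, 0), then +1 on thread W0 → (4, 0, 0, 0)
target: VC(C) = (2, 0, 0, 0)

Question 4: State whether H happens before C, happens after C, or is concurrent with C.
after

H spans [13,15], C spans [5,6]
resp(C)=6 < inv(H)=13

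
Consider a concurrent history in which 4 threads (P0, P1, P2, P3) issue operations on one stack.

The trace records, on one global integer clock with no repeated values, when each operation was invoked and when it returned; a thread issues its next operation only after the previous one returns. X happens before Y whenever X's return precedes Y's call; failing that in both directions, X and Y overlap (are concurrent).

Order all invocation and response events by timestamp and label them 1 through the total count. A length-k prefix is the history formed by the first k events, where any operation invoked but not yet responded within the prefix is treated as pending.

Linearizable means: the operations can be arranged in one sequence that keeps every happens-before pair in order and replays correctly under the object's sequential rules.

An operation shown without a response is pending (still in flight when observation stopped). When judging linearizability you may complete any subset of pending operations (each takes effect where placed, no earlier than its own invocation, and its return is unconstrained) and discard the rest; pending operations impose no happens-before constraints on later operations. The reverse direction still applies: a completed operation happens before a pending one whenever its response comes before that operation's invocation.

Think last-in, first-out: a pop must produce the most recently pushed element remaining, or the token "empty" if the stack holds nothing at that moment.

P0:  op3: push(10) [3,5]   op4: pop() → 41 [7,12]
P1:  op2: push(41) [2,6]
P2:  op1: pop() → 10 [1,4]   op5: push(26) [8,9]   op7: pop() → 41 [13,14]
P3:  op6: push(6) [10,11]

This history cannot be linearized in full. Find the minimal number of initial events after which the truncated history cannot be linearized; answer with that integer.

a valid linearization of events 1..13 exists, for instance op2, op3, op1, op4, op5, op6:
step 1: op2 push(41) — stack <41>
step 2: op3 push(10) — stack <41,10>
step 3: op1 pop() → 10 — stack <41>
step 4: op4 pop() → 41 — stack <>
step 5: op5 push(26) — stack <26>
step 6: op6 push(6) — stack <26,6>
once event 14 joins (op7's response, time 14), exhaustive search finds no witness
sample order op1, op2, op3, op4, op5, op6, op7 stalls at step 1 — op1 pop() → 10 has no legal effect
sample order op1, op2, op3, op5, op4, op6, op7 stalls at step 1 — op1 pop() → 10 has no legal effect

14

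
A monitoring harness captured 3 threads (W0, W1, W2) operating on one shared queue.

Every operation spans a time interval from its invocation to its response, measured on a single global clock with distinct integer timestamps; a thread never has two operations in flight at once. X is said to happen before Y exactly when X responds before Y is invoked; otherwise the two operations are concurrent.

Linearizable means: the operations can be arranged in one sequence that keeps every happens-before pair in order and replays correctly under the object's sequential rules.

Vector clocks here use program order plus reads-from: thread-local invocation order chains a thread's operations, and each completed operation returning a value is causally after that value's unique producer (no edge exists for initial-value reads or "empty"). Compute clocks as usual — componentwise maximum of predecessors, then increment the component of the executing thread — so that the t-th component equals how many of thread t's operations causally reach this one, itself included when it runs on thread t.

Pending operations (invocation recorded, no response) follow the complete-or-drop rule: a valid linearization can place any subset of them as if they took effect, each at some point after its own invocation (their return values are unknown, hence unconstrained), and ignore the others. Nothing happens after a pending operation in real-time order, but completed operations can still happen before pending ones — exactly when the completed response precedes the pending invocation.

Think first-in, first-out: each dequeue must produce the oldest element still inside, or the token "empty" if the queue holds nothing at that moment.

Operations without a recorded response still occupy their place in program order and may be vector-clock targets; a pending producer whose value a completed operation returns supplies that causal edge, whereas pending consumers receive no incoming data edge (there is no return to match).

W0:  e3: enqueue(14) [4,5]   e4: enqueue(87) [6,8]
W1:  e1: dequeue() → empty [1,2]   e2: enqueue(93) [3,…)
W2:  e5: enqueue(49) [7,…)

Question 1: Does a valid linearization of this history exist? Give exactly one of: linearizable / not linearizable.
witness order: e1, e2, e3, e4
step 1: e1 dequeue() → empty — queue <>
step 2: e2 enqueue(93) (pending, included) — queue <93>
step 3: e3 enqueue(14) — queue <93,14>
step 4: e4 enqueue(87) — queue <93,14,87>

linearizable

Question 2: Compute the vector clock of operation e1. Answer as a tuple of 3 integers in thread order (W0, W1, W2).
e5 (invocation 7): nothing precedes it; W2's component alone gives (0, 0, 1)
e1 (invocation 1): nothing precedes it; W1's component alone gives (0, 1, 0)
e3 (invocation 4): nothing precedes it; W0's component alone gives (1, 0, 0)
invoked at 3, e2 merges VC(e1)=(0, 1, 0) and bumps W1's slot → (0, 2, 0)
invoked at 6, e4 merges VC(e3)=(1, 0, 0) and bumps W0's slot → (2, 0, 0)
target: VC(e1) = (0, 1, 0)

(0, 1, 0)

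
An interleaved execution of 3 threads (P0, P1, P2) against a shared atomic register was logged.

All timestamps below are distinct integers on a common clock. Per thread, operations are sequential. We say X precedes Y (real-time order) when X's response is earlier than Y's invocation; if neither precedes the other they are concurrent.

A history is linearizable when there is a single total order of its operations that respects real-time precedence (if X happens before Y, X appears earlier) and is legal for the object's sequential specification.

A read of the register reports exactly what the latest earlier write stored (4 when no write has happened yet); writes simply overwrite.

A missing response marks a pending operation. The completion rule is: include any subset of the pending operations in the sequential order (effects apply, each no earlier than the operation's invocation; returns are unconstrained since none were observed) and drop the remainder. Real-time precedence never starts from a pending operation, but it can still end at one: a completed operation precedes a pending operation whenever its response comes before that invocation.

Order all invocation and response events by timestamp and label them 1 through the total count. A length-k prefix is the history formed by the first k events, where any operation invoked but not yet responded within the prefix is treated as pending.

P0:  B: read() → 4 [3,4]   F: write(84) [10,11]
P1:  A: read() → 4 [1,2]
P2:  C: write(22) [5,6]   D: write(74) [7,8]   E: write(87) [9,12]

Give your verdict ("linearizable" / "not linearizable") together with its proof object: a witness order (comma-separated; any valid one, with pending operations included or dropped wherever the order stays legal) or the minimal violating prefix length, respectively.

1. A read() → 4, leaving value 4
2. B read() → 4, leaving value 4
3. C write(22), leaving value 22
4. D write(74), leaving value 74
5. E write(87), leaving value 87
6. F write(84), leaving value 84

linearizable — witness: A, B, C, D, E, F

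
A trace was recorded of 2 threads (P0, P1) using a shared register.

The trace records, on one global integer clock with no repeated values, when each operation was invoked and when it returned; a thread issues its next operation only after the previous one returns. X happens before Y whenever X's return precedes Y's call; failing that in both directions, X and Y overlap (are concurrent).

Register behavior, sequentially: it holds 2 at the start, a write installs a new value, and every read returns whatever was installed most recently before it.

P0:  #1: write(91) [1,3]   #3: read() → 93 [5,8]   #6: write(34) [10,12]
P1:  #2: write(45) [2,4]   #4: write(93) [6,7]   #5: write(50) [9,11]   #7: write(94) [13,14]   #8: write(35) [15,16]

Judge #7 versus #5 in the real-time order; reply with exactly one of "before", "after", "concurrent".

#7 spans [13,14], #5 spans [9,11]
resp(#5)=11 < inv(#7)=13

after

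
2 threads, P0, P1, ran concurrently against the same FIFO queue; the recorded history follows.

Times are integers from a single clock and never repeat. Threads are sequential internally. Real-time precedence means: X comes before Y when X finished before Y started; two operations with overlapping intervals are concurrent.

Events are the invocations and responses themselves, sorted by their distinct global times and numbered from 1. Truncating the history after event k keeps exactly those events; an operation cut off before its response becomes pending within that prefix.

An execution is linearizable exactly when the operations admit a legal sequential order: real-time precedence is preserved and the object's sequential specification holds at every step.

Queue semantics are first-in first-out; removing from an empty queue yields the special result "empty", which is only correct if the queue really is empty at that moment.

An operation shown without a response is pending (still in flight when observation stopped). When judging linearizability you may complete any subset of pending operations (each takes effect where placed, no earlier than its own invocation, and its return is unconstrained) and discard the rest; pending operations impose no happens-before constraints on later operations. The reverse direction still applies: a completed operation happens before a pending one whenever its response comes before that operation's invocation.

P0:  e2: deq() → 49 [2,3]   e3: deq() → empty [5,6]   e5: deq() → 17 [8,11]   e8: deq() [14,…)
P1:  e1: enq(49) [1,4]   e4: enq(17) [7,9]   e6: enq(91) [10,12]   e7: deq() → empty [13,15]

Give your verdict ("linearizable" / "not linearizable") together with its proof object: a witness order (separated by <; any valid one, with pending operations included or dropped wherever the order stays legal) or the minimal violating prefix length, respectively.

linearizable — witness: e1 < e2 < e3 < e4 < e5 < e6 < e8 < e7

after step 1 (e1 enq(49)): queue <49>
after step 2 (e2 deq() → 49): queue <>
after step 3 (e3 deq() → empty): queue <>
after step 4 (e4 enq(17)): queue <17>
after step 5 (e5 deq() → 17): queue <>
after step 6 (e6 enq(91)): queue <91>
after step 7 (e8 deq() (pending, included)): queue <>
after step 8 (e7 deq() → empty): queue <>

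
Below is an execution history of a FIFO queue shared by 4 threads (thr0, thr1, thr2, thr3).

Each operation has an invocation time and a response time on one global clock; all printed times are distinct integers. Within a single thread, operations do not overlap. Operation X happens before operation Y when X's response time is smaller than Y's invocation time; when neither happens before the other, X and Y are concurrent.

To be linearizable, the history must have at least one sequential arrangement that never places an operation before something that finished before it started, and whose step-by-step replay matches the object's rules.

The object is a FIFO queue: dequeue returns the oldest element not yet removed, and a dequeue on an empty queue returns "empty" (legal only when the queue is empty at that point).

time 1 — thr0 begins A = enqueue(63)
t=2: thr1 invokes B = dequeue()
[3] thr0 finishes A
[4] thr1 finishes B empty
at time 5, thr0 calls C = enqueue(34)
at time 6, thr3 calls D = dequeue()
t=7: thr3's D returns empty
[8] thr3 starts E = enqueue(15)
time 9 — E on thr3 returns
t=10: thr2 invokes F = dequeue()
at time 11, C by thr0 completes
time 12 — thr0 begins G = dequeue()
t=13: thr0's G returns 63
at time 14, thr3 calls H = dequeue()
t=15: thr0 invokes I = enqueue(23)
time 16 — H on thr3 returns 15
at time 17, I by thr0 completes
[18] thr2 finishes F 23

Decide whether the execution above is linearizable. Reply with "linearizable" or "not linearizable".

not linearizable

already the first 7 events (up to D's response at time 7) admit no linearization; the first 6 still do
real-time-consistent orders of the 3 completed operations: 2 — all fail the FIFO queue replay
completion choices over the 1 pending operation (C) were checked; none helps
sample order A, B, D (pending dropped) stalls at step 2 — B dequeue() → empty has no legal effect
sample order B, A, D (pending dropped) stalls at step 3 — D dequeue() → empty has no legal effect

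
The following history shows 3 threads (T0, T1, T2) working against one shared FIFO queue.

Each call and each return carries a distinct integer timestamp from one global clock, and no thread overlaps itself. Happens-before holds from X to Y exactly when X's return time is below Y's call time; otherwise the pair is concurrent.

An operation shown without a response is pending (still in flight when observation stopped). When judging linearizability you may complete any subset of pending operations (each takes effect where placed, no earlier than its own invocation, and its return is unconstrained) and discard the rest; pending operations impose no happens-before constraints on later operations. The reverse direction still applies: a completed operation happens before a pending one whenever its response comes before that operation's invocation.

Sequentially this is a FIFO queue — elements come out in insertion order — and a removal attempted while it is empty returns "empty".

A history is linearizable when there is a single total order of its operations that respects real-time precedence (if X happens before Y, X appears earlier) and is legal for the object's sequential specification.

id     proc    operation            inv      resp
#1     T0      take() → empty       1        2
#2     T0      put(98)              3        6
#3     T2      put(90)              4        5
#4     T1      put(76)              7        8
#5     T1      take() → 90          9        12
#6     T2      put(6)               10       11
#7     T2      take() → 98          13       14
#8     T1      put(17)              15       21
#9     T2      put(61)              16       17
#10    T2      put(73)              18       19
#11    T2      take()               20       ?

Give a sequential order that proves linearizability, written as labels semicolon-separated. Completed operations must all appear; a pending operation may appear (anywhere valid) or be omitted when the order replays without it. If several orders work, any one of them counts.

#1; #3; #2; #4; #5; #6; #7; #8; #9; #10

after step 1 (#1 take() → empty): queue <>
after step 2 (#3 put(90)): queue <90>
after step 3 (#2 put(98)): queue <90,98>
after step 4 (#4 put(76)): queue <90,98,76>
after step 5 (#5 take() → 90): queue <98,76>
after step 6 (#6 put(6)): queue <98,76,6>
after step 7 (#7 take() → 98): queue <76,6>
after step 8 (#8 put(17)): queue <76,6,17>
after step 9 (#9 put(61)): queue <76,6,17,61>
after step 10 (#10 put(73)): queue <76,6,17,61,73>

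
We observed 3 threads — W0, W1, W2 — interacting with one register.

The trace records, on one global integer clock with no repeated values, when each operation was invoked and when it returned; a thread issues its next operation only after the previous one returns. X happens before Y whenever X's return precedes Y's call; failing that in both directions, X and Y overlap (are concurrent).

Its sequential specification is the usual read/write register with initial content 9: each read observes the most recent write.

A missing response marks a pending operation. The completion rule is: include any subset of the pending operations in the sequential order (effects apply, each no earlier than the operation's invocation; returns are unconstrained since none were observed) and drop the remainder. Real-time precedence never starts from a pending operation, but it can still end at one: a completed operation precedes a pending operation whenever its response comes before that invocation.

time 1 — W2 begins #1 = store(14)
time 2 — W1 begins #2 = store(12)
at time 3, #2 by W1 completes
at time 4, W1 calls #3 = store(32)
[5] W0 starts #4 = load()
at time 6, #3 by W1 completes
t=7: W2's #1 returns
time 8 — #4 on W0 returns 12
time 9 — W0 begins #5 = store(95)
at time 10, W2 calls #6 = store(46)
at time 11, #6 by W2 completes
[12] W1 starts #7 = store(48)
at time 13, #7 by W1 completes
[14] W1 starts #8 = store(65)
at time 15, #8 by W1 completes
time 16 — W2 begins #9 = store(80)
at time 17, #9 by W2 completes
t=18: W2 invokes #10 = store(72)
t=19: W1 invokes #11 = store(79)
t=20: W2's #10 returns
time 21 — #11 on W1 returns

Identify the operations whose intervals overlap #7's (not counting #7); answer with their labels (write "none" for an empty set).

concurrent with #7 ([12,13]): every op whose interval crosses 12..13
#1 [1,7]: before
#2 [2,3]: before
#3 [4,6]: before
#4 [5,8]: before
#5 [9,…): concurrent
#6 [10,11]: before
#8 [14,15]: after
#9 [16,17]: after
#10 [18,20]: after
#11 [19,21]: after

#5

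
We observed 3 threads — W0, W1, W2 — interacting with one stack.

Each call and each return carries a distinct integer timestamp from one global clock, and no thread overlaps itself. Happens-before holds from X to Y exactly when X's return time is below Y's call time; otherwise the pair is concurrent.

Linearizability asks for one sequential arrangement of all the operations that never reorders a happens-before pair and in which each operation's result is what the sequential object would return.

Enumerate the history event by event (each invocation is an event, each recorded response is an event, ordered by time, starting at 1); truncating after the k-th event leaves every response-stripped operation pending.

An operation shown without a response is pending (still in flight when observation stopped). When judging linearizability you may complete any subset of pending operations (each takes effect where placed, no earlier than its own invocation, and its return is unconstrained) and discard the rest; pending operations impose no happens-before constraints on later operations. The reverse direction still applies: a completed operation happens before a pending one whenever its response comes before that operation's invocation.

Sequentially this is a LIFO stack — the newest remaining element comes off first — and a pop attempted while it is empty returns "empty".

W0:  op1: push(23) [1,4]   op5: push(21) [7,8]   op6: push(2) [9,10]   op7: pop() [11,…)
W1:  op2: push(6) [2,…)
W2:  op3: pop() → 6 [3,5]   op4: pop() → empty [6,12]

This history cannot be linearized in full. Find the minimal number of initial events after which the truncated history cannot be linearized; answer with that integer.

12

events 1..11 are still linearizable — one witness is op1, op2, op3, op4, op5, op6:
1. op1 push(23), leaving stack <23>
2. op2 push(6) (pending, included), leaving stack <23,6>
3. op3 pop() → 6, leaving stack <23>
4. op4 pop() (pending, included), leaving stack <>
5. op5 push(21), leaving stack <21>
6. op6 push(2), leaving stack <21,2>
with event 12 included (op4 responding at time 12), all real-time-consistent orders fail
no escape via the 2 pending operations (op2, op7): every completion choice fails
one such order, op1, op3, op4, op5, op6 (pending dropped), breaks at step 2 where op3 pop() → 6 is illegal
one such order, op1, op3, op5, op4, op6 (pending dropped), breaks at step 2 where op3 pop() → 6 is illegal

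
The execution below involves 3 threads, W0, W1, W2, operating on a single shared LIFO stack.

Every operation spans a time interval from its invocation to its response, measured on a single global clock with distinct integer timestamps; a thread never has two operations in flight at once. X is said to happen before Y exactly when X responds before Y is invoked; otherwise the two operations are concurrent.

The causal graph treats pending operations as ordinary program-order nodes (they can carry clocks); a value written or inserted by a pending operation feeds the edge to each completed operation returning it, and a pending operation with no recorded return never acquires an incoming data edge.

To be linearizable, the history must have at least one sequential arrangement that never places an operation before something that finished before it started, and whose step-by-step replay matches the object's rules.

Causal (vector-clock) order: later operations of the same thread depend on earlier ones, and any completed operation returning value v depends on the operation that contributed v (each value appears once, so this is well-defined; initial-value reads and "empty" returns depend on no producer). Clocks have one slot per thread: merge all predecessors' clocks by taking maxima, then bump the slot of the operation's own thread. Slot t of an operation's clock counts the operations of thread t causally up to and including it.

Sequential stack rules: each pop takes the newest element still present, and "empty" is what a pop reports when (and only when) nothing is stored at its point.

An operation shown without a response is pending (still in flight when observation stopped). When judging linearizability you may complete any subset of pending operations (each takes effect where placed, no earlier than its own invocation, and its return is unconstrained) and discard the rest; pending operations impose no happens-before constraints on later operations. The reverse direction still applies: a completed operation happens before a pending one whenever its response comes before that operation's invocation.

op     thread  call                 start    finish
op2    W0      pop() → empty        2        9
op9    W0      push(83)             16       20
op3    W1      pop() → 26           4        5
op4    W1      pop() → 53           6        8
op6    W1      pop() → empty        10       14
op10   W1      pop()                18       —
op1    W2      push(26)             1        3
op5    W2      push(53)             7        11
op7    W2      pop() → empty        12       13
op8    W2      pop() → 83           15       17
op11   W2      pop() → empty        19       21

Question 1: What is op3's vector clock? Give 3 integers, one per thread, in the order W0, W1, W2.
Answer: (0, 1, 1)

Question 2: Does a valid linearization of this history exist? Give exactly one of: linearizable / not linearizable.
a witness: op1, op3, op2, op5, op4, op6, op7, op9, op8, op10, op11
1. op1 push(26), leaving stack <26>
2. op3 pop() → 26, leaving stack <>
3. op2 pop() → empty, leaving stack <>
4. op5 push(53), leaving stack <53>
5. op4 pop() → 53, leaving stack <>
6. op6 pop() → empty, leaving stack <>
7. op7 pop() → empty, leaving stack <>
8. op9 push(83), leaving stack <83>
9. op8 pop() → 83, leaving stack <>
10. op10 pop() (pending, included), leaving stack <>
11. op11 pop() → empty, leaving stack <>

linearizable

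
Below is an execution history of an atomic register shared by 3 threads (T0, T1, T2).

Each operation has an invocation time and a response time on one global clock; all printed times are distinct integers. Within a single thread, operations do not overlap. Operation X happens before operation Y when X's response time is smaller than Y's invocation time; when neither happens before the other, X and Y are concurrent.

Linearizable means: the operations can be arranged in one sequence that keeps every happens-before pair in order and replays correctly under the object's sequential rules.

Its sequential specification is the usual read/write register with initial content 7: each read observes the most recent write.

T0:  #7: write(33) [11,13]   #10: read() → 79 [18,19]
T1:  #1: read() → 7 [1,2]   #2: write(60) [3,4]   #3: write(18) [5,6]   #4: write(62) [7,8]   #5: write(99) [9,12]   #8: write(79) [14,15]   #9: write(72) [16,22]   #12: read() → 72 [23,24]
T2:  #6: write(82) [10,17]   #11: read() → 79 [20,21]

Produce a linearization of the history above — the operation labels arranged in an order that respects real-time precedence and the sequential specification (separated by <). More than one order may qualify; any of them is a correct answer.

#1 < #2 < #3 < #4 < #5 < #6 < #7 < #8 < #10 < #11 < #9 < #12

after step 1 (#1 read() → 7): value 7
after step 2 (#2 write(60)): value 60
after step 3 (#3 write(18)): value 18
after step 4 (#4 write(62)): value 62
after step 5 (#5 write(99)): value 99
after step 6 (#6 write(82)): value 82
after step 7 (#7 write(33)): value 33
after step 8 (#8 write(79)): value 79
after step 9 (#10 read() → 79): value 79
after step 10 (#11 read() → 79): value 79
after step 11 (#9 write(72)): value 72
after step 12 (#12 read() → 72): value 72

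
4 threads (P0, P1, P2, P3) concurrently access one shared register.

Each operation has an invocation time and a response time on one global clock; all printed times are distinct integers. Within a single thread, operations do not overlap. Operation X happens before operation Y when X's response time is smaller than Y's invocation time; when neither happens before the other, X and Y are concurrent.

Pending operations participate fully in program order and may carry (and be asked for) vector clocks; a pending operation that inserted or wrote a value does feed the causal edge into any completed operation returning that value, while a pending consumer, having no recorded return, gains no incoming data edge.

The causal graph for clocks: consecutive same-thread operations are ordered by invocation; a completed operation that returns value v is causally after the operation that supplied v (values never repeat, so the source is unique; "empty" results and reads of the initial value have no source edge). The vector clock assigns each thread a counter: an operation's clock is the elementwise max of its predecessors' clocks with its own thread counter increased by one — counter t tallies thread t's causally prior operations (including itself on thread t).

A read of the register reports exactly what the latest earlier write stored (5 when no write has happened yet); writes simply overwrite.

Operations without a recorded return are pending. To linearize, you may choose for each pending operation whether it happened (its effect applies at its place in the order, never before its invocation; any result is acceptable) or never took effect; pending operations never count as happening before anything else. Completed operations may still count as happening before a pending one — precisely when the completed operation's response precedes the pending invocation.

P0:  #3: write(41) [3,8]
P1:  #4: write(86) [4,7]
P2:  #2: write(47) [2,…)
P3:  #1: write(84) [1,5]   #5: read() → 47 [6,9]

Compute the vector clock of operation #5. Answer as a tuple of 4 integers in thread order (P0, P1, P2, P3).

no predecessors for #1 (invoked 1): P3 increments from zero → (0, 0, 0, 1)
no predecessors for #2 (invoked 2): P2 increments from zero → (0, 0, 1, 0)
no predecessors for #4 (invoked 4): P1 increments from zero → (0, 1, 0, 0)
no predecessors for #3 (invoked 3): P0 increments from zero → (1, 0, 0, 0)
VC(#5, invoked at 6): max of VC(#1)=(0, 0, 0, 1), VC(#2)=(0, 0, 1, 0), then +1 on thread P3 → (0, 0, 1, 2)
target: VC(#5) = (0, 0, 1, 2)

(0, 0, 1, 2)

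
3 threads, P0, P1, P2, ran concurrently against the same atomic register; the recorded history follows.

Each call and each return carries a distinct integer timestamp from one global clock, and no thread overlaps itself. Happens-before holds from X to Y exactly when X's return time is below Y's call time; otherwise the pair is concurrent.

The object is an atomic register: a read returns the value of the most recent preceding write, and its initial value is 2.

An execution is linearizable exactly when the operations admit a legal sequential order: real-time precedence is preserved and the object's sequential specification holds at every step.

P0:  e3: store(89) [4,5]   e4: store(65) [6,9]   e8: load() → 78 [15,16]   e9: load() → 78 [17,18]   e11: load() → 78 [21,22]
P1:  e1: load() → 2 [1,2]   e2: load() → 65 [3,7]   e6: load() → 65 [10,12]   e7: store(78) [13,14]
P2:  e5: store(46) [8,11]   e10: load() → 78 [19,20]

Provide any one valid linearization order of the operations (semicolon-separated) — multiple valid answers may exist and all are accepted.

e1; e3; e4; e2; e6; e5; e7; e8; e9; e10; e11

after step 1 (e1 load() → 2): value 2
after step 2 (e3 store(89)): value 89
after step 3 (e4 store(65)): value 65
after step 4 (e2 load() → 65): value 65
after step 5 (e6 load() → 65): value 65
after step 6 (e5 store(46)): value 46
after step 7 (e7 store(78)): value 78
after step 8 (e8 load() → 78): value 78
after step 9 (e9 load() → 78): value 78
after step 10 (e10 load() → 78): value 78
after step 11 (e11 load() → 78): value 78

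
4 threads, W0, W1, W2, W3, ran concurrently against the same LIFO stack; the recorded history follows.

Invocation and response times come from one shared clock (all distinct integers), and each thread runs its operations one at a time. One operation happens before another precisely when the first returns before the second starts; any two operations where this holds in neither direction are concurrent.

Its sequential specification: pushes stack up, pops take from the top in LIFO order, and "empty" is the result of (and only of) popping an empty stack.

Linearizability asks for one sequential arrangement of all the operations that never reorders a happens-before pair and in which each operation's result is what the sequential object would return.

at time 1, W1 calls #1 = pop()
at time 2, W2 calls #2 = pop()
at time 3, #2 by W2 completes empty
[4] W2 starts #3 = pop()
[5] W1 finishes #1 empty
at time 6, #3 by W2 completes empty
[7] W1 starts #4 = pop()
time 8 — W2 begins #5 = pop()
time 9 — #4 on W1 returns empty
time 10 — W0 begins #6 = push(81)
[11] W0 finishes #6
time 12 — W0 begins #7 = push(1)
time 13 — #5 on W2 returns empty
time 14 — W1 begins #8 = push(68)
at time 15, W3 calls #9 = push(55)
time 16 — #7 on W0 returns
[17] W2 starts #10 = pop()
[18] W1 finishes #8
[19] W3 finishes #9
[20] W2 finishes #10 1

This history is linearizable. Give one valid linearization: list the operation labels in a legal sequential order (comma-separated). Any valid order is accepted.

#1, #2, #3, #4, #5, #6, #7, #10, #8, #9

1. #1 pop() → empty, leaving stack <>
2. #2 pop() → empty, leaving stack <>
3. #3 pop() → empty, leaving stack <>
4. #4 pop() → empty, leaving stack <>
5. #5 pop() → empty, leaving stack <>
6. #6 push(81), leaving stack <81>
7. #7 push(1), leaving stack <81,1>
8. #10 pop() → 1, leaving stack <81>
9. #8 push(68), leaving stack <81,68>
10. #9 push(55), leaving stack <81,68,55>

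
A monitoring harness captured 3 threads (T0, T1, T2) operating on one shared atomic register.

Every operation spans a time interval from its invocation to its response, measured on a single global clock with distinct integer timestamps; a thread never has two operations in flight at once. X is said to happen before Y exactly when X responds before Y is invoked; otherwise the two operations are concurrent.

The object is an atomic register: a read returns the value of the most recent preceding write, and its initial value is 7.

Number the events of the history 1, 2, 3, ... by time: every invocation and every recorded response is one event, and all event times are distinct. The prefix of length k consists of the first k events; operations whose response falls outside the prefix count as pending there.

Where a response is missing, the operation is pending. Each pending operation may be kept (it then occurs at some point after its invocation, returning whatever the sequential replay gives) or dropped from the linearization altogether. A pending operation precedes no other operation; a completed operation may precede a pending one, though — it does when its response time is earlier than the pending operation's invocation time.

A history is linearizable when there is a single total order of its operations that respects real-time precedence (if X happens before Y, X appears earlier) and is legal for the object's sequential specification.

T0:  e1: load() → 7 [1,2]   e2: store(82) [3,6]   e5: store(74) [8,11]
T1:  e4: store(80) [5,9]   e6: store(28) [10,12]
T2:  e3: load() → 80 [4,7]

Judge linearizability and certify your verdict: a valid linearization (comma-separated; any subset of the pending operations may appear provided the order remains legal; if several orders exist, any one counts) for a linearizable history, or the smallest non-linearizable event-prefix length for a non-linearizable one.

step 1: e1 load() → 7 — value 7
step 2: e2 store(82) — value 82
step 3: e4 store(80) — value 80
step 4: e3 load() → 80 — value 80
step 5: e5 store(74) — value 74
step 6: e6 store(28) — value 28

linearizable — witness: e1, e2, e4, e3, e5, e6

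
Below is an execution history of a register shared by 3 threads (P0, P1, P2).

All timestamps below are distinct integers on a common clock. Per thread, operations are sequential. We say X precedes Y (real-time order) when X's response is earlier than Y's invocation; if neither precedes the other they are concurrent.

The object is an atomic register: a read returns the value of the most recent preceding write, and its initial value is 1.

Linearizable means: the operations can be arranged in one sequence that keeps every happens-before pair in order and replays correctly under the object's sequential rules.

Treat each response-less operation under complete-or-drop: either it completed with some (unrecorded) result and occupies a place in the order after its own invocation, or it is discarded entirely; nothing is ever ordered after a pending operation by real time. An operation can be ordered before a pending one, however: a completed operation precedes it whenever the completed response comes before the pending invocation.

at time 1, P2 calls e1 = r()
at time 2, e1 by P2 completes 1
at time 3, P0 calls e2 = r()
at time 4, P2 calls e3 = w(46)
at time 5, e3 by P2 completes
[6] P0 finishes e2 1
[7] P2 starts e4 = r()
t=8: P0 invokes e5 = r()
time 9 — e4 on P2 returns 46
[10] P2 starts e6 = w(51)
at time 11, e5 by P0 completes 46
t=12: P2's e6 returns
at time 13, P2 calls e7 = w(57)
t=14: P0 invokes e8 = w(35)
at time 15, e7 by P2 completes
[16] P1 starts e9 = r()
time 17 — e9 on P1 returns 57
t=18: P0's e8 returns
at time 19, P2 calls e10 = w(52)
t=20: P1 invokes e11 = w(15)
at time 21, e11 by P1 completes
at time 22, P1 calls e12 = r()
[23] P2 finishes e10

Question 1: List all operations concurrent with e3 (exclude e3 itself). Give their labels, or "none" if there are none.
e2

e3 spans [4,5]: anything still running between times 4 and 5 counts as concurrent
e1 [1,2]: before
e2 [3,6]: concurrent
e4 [7,9]: after
e5 [8,11]: after
e6 [10,12]: after
e7 [13,15]: after
e8 [14,18]: after
e9 [16,17]: after
e10 [19,23]: after
e11 [20,21]: after
e12 [22,…): after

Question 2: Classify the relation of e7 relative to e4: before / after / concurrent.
after

e7 spans [13,15], e4 spans [7,9]
resp(e4)=9 < inv(e7)=13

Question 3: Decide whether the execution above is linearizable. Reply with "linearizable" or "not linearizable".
linearizable

one valid linearization: e1, e2, e3, e4, e5, e6, e7, e9, e8, e10, e11
after step 1 (e1 r() → 1): value 1
after step 2 (e2 r() → 1): value 1
after step 3 (e3 w(46)): value 46
after step 4 (e4 r() → 46): value 46
after step 5 (e5 r() → 46): value 46
after step 6 (e6 w(51)): value 51
after step 7 (e7 w(57)): value 57
after step 8 (e9 r() → 57): value 57
after step 9 (e8 w(35)): value 35
after step 10 (e10 w(52)): value 52
after step 11 (e11 w(15)): value 15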